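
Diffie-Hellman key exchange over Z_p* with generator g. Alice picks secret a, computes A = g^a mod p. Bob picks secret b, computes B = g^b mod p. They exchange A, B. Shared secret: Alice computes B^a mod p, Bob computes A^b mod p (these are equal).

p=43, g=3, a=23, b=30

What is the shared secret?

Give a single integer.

A = 3^23 mod 43  (bits of 23 = 10111)
  bit 0 = 1: r = r^2 * 3 mod 43 = 1^2 * 3 = 1*3 = 3
  bit 1 = 0: r = r^2 mod 43 = 3^2 = 9
  bit 2 = 1: r = r^2 * 3 mod 43 = 9^2 * 3 = 38*3 = 28
  bit 3 = 1: r = r^2 * 3 mod 43 = 28^2 * 3 = 10*3 = 30
  bit 4 = 1: r = r^2 * 3 mod 43 = 30^2 * 3 = 40*3 = 34
  -> A = 34
B = 3^30 mod 43  (bits of 30 = 11110)
  bit 0 = 1: r = r^2 * 3 mod 43 = 1^2 * 3 = 1*3 = 3
  bit 1 = 1: r = r^2 * 3 mod 43 = 3^2 * 3 = 9*3 = 27
  bit 2 = 1: r = r^2 * 3 mod 43 = 27^2 * 3 = 41*3 = 37
  bit 3 = 1: r = r^2 * 3 mod 43 = 37^2 * 3 = 36*3 = 22
  bit 4 = 0: r = r^2 mod 43 = 22^2 = 11
  -> B = 11
s = B^a = 11^23 mod 43  (bits of 23 = 10111)
  bit 0 = 1: r = r^2 * 11 mod 43 = 1^2 * 11 = 1*11 = 11
  bit 1 = 0: r = r^2 mod 43 = 11^2 = 35
  bit 2 = 1: r = r^2 * 11 mod 43 = 35^2 * 11 = 21*11 = 16
  bit 3 = 1: r = r^2 * 11 mod 43 = 16^2 * 11 = 41*11 = 21
  bit 4 = 1: r = r^2 * 11 mod 43 = 21^2 * 11 = 11*11 = 35
  -> s = B^a = 35

Answer: 35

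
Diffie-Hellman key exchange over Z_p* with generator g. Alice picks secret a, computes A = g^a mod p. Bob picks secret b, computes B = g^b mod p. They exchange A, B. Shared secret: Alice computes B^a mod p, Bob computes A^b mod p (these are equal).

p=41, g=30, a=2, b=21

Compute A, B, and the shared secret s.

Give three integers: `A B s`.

A = 30^2 mod 41  (bits of 2 = 10)
  bit 0 = 1: r = r^2 * 30 mod 41 = 1^2 * 30 = 1*30 = 30
  bit 1 = 0: r = r^2 mod 41 = 30^2 = 39
  -> A = 39
B = 30^21 mod 41  (bits of 21 = 10101)
  bit 0 = 1: r = r^2 * 30 mod 41 = 1^2 * 30 = 1*30 = 30
  bit 1 = 0: r = r^2 mod 41 = 30^2 = 39
  bit 2 = 1: r = r^2 * 30 mod 41 = 39^2 * 30 = 4*30 = 38
  bit 3 = 0: r = r^2 mod 41 = 38^2 = 9
  bit 4 = 1: r = r^2 * 30 mod 41 = 9^2 * 30 = 40*30 = 11
  -> B = 11
s = B^a = 11^2 mod 41  (bits of 2 = 10)
  bit 0 = 1: r = r^2 * 11 mod 41 = 1^2 * 11 = 1*11 = 11
  bit 1 = 0: r = r^2 mod 41 = 11^2 = 39
  -> s = B^a = 39

Answer: 39 11 39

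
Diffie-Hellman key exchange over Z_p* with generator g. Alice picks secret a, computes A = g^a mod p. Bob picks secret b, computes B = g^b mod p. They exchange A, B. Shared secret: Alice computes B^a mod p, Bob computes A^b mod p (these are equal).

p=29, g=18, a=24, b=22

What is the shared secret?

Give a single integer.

A = 18^24 mod 29  (bits of 24 = 11000)
  bit 0 = 1: r = r^2 * 18 mod 29 = 1^2 * 18 = 1*18 = 18
  bit 1 = 1: r = r^2 * 18 mod 29 = 18^2 * 18 = 5*18 = 3
  bit 2 = 0: r = r^2 mod 29 = 3^2 = 9
  bit 3 = 0: r = r^2 mod 29 = 9^2 = 23
  bit 4 = 0: r = r^2 mod 29 = 23^2 = 7
  -> A = 7
B = 18^22 mod 29  (bits of 22 = 10110)
  bit 0 = 1: r = r^2 * 18 mod 29 = 1^2 * 18 = 1*18 = 18
  bit 1 = 0: r = r^2 mod 29 = 18^2 = 5
  bit 2 = 1: r = r^2 * 18 mod 29 = 5^2 * 18 = 25*18 = 15
  bit 3 = 1: r = r^2 * 18 mod 29 = 15^2 * 18 = 22*18 = 19
  bit 4 = 0: r = r^2 mod 29 = 19^2 = 13
  -> B = 13
s = B^a = 13^24 mod 29  (bits of 24 = 11000)
  bit 0 = 1: r = r^2 * 13 mod 29 = 1^2 * 13 = 1*13 = 13
  bit 1 = 1: r = r^2 * 13 mod 29 = 13^2 * 13 = 24*13 = 22
  bit 2 = 0: r = r^2 mod 29 = 22^2 = 20
  bit 3 = 0: r = r^2 mod 29 = 20^2 = 23
  bit 4 = 0: r = r^2 mod 29 = 23^2 = 7
  -> s = B^a = 7

Answer: 7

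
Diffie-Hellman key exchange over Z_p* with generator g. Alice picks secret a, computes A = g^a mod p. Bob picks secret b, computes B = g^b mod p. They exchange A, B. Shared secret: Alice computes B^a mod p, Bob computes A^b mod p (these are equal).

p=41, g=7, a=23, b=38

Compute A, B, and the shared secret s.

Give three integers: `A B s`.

A = 7^23 mod 41  (bits of 23 = 10111)
  bit 0 = 1: r = r^2 * 7 mod 41 = 1^2 * 7 = 1*7 = 7
  bit 1 = 0: r = r^2 mod 41 = 7^2 = 8
  bit 2 = 1: r = r^2 * 7 mod 41 = 8^2 * 7 = 23*7 = 38
  bit 3 = 1: r = r^2 * 7 mod 41 = 38^2 * 7 = 9*7 = 22
  bit 4 = 1: r = r^2 * 7 mod 41 = 22^2 * 7 = 33*7 = 26
  -> A = 26
B = 7^38 mod 41  (bits of 38 = 100110)
  bit 0 = 1: r = r^2 * 7 mod 41 = 1^2 * 7 = 1*7 = 7
  bit 1 = 0: r = r^2 mod 41 = 7^2 = 8
  bit 2 = 0: r = r^2 mod 41 = 8^2 = 23
  bit 3 = 1: r = r^2 * 7 mod 41 = 23^2 * 7 = 37*7 = 13
  bit 4 = 1: r = r^2 * 7 mod 41 = 13^2 * 7 = 5*7 = 35
  bit 5 = 0: r = r^2 mod 41 = 35^2 = 36
  -> B = 36
s = B^a = 36^23 mod 41  (bits of 23 = 10111)
  bit 0 = 1: r = r^2 * 36 mod 41 = 1^2 * 36 = 1*36 = 36
  bit 1 = 0: r = r^2 mod 41 = 36^2 = 25
  bit 2 = 1: r = r^2 * 36 mod 41 = 25^2 * 36 = 10*36 = 32
  bit 3 = 1: r = r^2 * 36 mod 41 = 32^2 * 36 = 40*36 = 5
  bit 4 = 1: r = r^2 * 36 mod 41 = 5^2 * 36 = 25*36 = 39
  -> s = B^a = 39

Answer: 26 36 39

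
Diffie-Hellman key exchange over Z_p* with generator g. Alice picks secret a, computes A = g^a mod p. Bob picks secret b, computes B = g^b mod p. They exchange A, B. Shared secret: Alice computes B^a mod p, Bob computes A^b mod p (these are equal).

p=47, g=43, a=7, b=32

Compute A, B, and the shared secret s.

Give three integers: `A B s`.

A = 43^7 mod 47  (bits of 7 = 111)
  bit 0 = 1: r = r^2 * 43 mod 47 = 1^2 * 43 = 1*43 = 43
  bit 1 = 1: r = r^2 * 43 mod 47 = 43^2 * 43 = 16*43 = 30
  bit 2 = 1: r = r^2 * 43 mod 47 = 30^2 * 43 = 7*43 = 19
  -> A = 19
B = 43^32 mod 47  (bits of 32 = 100000)
  bit 0 = 1: r = r^2 * 43 mod 47 = 1^2 * 43 = 1*43 = 43
  bit 1 = 0: r = r^2 mod 47 = 43^2 = 16
  bit 2 = 0: r = r^2 mod 47 = 16^2 = 21
  bit 3 = 0: r = r^2 mod 47 = 21^2 = 18
  bit 4 = 0: r = r^2 mod 47 = 18^2 = 42
  bit 5 = 0: r = r^2 mod 47 = 42^2 = 25
  -> B = 25
s = B^a = 25^7 mod 47  (bits of 7 = 111)
  bit 0 = 1: r = r^2 * 25 mod 47 = 1^2 * 25 = 1*25 = 25
  bit 1 = 1: r = r^2 * 25 mod 47 = 25^2 * 25 = 14*25 = 21
  bit 2 = 1: r = r^2 * 25 mod 47 = 21^2 * 25 = 18*25 = 27
  -> s = B^a = 27

Answer: 19 25 27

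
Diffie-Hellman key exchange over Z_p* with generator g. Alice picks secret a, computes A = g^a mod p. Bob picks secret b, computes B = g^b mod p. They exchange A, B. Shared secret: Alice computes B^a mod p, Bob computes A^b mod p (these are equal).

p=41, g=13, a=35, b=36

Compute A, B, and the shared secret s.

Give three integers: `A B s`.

Answer: 27 23 40

Derivation:
A = 13^35 mod 41  (bits of 35 = 100011)
  bit 0 = 1: r = r^2 * 13 mod 41 = 1^2 * 13 = 1*13 = 13
  bit 1 = 0: r = r^2 mod 41 = 13^2 = 5
  bit 2 = 0: r = r^2 mod 41 = 5^2 = 25
  bit 3 = 0: r = r^2 mod 41 = 25^2 = 10
  bit 4 = 1: r = r^2 * 13 mod 41 = 10^2 * 13 = 18*13 = 29
  bit 5 = 1: r = r^2 * 13 mod 41 = 29^2 * 13 = 21*13 = 27
  -> A = 27
B = 13^36 mod 41  (bits of 36 = 100100)
  bit 0 = 1: r = r^2 * 13 mod 41 = 1^2 * 13 = 1*13 = 13
  bit 1 = 0: r = r^2 mod 41 = 13^2 = 5
  bit 2 = 0: r = r^2 mod 41 = 5^2 = 25
  bit 3 = 1: r = r^2 * 13 mod 41 = 25^2 * 13 = 10*13 = 7
  bit 4 = 0: r = r^2 mod 41 = 7^2 = 8
  bit 5 = 0: r = r^2 mod 41 = 8^2 = 23
  -> B = 23
s = B^a = 23^35 mod 41  (bits of 35 = 100011)
  bit 0 = 1: r = r^2 * 23 mod 41 = 1^2 * 23 = 1*23 = 23
  bit 1 = 0: r = r^2 mod 41 = 23^2 = 37
  bit 2 = 0: r = r^2 mod 41 = 37^2 = 16
  bit 3 = 0: r = r^2 mod 41 = 16^2 = 10
  bit 4 = 1: r = r^2 * 23 mod 41 = 10^2 * 23 = 18*23 = 4
  bit 5 = 1: r = r^2 * 23 mod 41 = 4^2 * 23 = 16*23 = 40
  -> s = B^a = 40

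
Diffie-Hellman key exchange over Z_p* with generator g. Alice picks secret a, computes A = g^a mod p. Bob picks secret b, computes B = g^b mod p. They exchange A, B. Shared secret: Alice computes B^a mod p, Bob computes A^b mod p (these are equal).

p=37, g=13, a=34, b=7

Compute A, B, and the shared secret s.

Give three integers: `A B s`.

A = 13^34 mod 37  (bits of 34 = 100010)
  bit 0 = 1: r = r^2 * 13 mod 37 = 1^2 * 13 = 1*13 = 13
  bit 1 = 0: r = r^2 mod 37 = 13^2 = 21
  bit 2 = 0: r = r^2 mod 37 = 21^2 = 34
  bit 3 = 0: r = r^2 mod 37 = 34^2 = 9
  bit 4 = 1: r = r^2 * 13 mod 37 = 9^2 * 13 = 7*13 = 17
  bit 5 = 0: r = r^2 mod 37 = 17^2 = 30
  -> A = 30
B = 13^7 mod 37  (bits of 7 = 111)
  bit 0 = 1: r = r^2 * 13 mod 37 = 1^2 * 13 = 1*13 = 13
  bit 1 = 1: r = r^2 * 13 mod 37 = 13^2 * 13 = 21*13 = 14
  bit 2 = 1: r = r^2 * 13 mod 37 = 14^2 * 13 = 11*13 = 32
  -> B = 32
s = B^a = 32^34 mod 37  (bits of 34 = 100010)
  bit 0 = 1: r = r^2 * 32 mod 37 = 1^2 * 32 = 1*32 = 32
  bit 1 = 0: r = r^2 mod 37 = 32^2 = 25
  bit 2 = 0: r = r^2 mod 37 = 25^2 = 33
  bit 3 = 0: r = r^2 mod 37 = 33^2 = 16
  bit 4 = 1: r = r^2 * 32 mod 37 = 16^2 * 32 = 34*32 = 15
  bit 5 = 0: r = r^2 mod 37 = 15^2 = 3
  -> s = B^a = 3

Answer: 30 32 3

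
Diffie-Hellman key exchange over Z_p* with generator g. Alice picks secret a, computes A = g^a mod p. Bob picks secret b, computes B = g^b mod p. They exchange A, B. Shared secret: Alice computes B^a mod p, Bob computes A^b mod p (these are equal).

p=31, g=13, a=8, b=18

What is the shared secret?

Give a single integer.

A = 13^8 mod 31  (bits of 8 = 1000)
  bit 0 = 1: r = r^2 * 13 mod 31 = 1^2 * 13 = 1*13 = 13
  bit 1 = 0: r = r^2 mod 31 = 13^2 = 14
  bit 2 = 0: r = r^2 mod 31 = 14^2 = 10
  bit 3 = 0: r = r^2 mod 31 = 10^2 = 7
  -> A = 7
B = 13^18 mod 31  (bits of 18 = 10010)
  bit 0 = 1: r = r^2 * 13 mod 31 = 1^2 * 13 = 1*13 = 13
  bit 1 = 0: r = r^2 mod 31 = 13^2 = 14
  bit 2 = 0: r = r^2 mod 31 = 14^2 = 10
  bit 3 = 1: r = r^2 * 13 mod 31 = 10^2 * 13 = 7*13 = 29
  bit 4 = 0: r = r^2 mod 31 = 29^2 = 4
  -> B = 4
s = B^a = 4^8 mod 31  (bits of 8 = 1000)
  bit 0 = 1: r = r^2 * 4 mod 31 = 1^2 * 4 = 1*4 = 4
  bit 1 = 0: r = r^2 mod 31 = 4^2 = 16
  bit 2 = 0: r = r^2 mod 31 = 16^2 = 8
  bit 3 = 0: r = r^2 mod 31 = 8^2 = 2
  -> s = B^a = 2

Answer: 2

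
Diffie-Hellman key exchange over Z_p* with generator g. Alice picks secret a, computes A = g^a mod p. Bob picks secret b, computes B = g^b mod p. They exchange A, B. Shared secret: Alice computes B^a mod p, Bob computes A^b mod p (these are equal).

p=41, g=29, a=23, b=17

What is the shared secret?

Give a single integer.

A = 29^23 mod 41  (bits of 23 = 10111)
  bit 0 = 1: r = r^2 * 29 mod 41 = 1^2 * 29 = 1*29 = 29
  bit 1 = 0: r = r^2 mod 41 = 29^2 = 21
  bit 2 = 1: r = r^2 * 29 mod 41 = 21^2 * 29 = 31*29 = 38
  bit 3 = 1: r = r^2 * 29 mod 41 = 38^2 * 29 = 9*29 = 15
  bit 4 = 1: r = r^2 * 29 mod 41 = 15^2 * 29 = 20*29 = 6
  -> A = 6
B = 29^17 mod 41  (bits of 17 = 10001)
  bit 0 = 1: r = r^2 * 29 mod 41 = 1^2 * 29 = 1*29 = 29
  bit 1 = 0: r = r^2 mod 41 = 29^2 = 21
  bit 2 = 0: r = r^2 mod 41 = 21^2 = 31
  bit 3 = 0: r = r^2 mod 41 = 31^2 = 18
  bit 4 = 1: r = r^2 * 29 mod 41 = 18^2 * 29 = 37*29 = 7
  -> B = 7
s = B^a = 7^23 mod 41  (bits of 23 = 10111)
  bit 0 = 1: r = r^2 * 7 mod 41 = 1^2 * 7 = 1*7 = 7
  bit 1 = 0: r = r^2 mod 41 = 7^2 = 8
  bit 2 = 1: r = r^2 * 7 mod 41 = 8^2 * 7 = 23*7 = 38
  bit 3 = 1: r = r^2 * 7 mod 41 = 38^2 * 7 = 9*7 = 22
  bit 4 = 1: r = r^2 * 7 mod 41 = 22^2 * 7 = 33*7 = 26
  -> s = B^a = 26

Answer: 26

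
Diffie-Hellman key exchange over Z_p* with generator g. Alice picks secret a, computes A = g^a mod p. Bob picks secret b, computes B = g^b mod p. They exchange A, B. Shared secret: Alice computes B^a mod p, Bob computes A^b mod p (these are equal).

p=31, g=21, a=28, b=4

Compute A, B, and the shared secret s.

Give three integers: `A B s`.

A = 21^28 mod 31  (bits of 28 = 11100)
  bit 0 = 1: r = r^2 * 21 mod 31 = 1^2 * 21 = 1*21 = 21
  bit 1 = 1: r = r^2 * 21 mod 31 = 21^2 * 21 = 7*21 = 23
  bit 2 = 1: r = r^2 * 21 mod 31 = 23^2 * 21 = 2*21 = 11
  bit 3 = 0: r = r^2 mod 31 = 11^2 = 28
  bit 4 = 0: r = r^2 mod 31 = 28^2 = 9
  -> A = 9
B = 21^4 mod 31  (bits of 4 = 100)
  bit 0 = 1: r = r^2 * 21 mod 31 = 1^2 * 21 = 1*21 = 21
  bit 1 = 0: r = r^2 mod 31 = 21^2 = 7
  bit 2 = 0: r = r^2 mod 31 = 7^2 = 18
  -> B = 18
s = B^a = 18^28 mod 31  (bits of 28 = 11100)
  bit 0 = 1: r = r^2 * 18 mod 31 = 1^2 * 18 = 1*18 = 18
  bit 1 = 1: r = r^2 * 18 mod 31 = 18^2 * 18 = 14*18 = 4
  bit 2 = 1: r = r^2 * 18 mod 31 = 4^2 * 18 = 16*18 = 9
  bit 3 = 0: r = r^2 mod 31 = 9^2 = 19
  bit 4 = 0: r = r^2 mod 31 = 19^2 = 20
  -> s = B^a = 20

Answer: 9 18 20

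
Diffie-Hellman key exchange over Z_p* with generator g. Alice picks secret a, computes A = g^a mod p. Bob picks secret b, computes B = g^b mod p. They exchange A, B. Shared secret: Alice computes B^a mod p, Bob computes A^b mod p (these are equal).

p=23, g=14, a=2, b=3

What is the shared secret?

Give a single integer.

A = 14^2 mod 23  (bits of 2 = 10)
  bit 0 = 1: r = r^2 * 14 mod 23 = 1^2 * 14 = 1*14 = 14
  bit 1 = 0: r = r^2 mod 23 = 14^2 = 12
  -> A = 12
B = 14^3 mod 23  (bits of 3 = 11)
  bit 0 = 1: r = r^2 * 14 mod 23 = 1^2 * 14 = 1*14 = 14
  bit 1 = 1: r = r^2 * 14 mod 23 = 14^2 * 14 = 12*14 = 7
  -> B = 7
s = B^a = 7^2 mod 23  (bits of 2 = 10)
  bit 0 = 1: r = r^2 * 7 mod 23 = 1^2 * 7 = 1*7 = 7
  bit 1 = 0: r = r^2 mod 23 = 7^2 = 3
  -> s = B^a = 3

Answer: 3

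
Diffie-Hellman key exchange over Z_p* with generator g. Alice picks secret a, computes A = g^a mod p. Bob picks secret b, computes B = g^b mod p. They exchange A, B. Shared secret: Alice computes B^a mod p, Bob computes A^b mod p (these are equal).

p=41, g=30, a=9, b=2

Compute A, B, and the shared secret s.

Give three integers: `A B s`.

Answer: 29 39 21

Derivation:
A = 30^9 mod 41  (bits of 9 = 1001)
  bit 0 = 1: r = r^2 * 30 mod 41 = 1^2 * 30 = 1*30 = 30
  bit 1 = 0: r = r^2 mod 41 = 30^2 = 39
  bit 2 = 0: r = r^2 mod 41 = 39^2 = 4
  bit 3 = 1: r = r^2 * 30 mod 41 = 4^2 * 30 = 16*30 = 29
  -> A = 29
B = 30^2 mod 41  (bits of 2 = 10)
  bit 0 = 1: r = r^2 * 30 mod 41 = 1^2 * 30 = 1*30 = 30
  bit 1 = 0: r = r^2 mod 41 = 30^2 = 39
  -> B = 39
s = B^a = 39^9 mod 41  (bits of 9 = 1001)
  bit 0 = 1: r = r^2 * 39 mod 41 = 1^2 * 39 = 1*39 = 39
  bit 1 = 0: r = r^2 mod 41 = 39^2 = 4
  bit 2 = 0: r = r^2 mod 41 = 4^2 = 16
  bit 3 = 1: r = r^2 * 39 mod 41 = 16^2 * 39 = 10*39 = 21
  -> s = B^a = 21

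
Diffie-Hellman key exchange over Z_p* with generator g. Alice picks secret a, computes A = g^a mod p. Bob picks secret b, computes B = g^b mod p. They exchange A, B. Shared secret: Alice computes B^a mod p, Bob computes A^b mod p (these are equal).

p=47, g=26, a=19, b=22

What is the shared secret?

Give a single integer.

Answer: 42

Derivation:
A = 26^19 mod 47  (bits of 19 = 10011)
  bit 0 = 1: r = r^2 * 26 mod 47 = 1^2 * 26 = 1*26 = 26
  bit 1 = 0: r = r^2 mod 47 = 26^2 = 18
  bit 2 = 0: r = r^2 mod 47 = 18^2 = 42
  bit 3 = 1: r = r^2 * 26 mod 47 = 42^2 * 26 = 25*26 = 39
  bit 4 = 1: r = r^2 * 26 mod 47 = 39^2 * 26 = 17*26 = 19
  -> A = 19
B = 26^22 mod 47  (bits of 22 = 10110)
  bit 0 = 1: r = r^2 * 26 mod 47 = 1^2 * 26 = 1*26 = 26
  bit 1 = 0: r = r^2 mod 47 = 26^2 = 18
  bit 2 = 1: r = r^2 * 26 mod 47 = 18^2 * 26 = 42*26 = 11
  bit 3 = 1: r = r^2 * 26 mod 47 = 11^2 * 26 = 27*26 = 44
  bit 4 = 0: r = r^2 mod 47 = 44^2 = 9
  -> B = 9
s = B^a = 9^19 mod 47  (bits of 19 = 10011)
  bit 0 = 1: r = r^2 * 9 mod 47 = 1^2 * 9 = 1*9 = 9
  bit 1 = 0: r = r^2 mod 47 = 9^2 = 34
  bit 2 = 0: r = r^2 mod 47 = 34^2 = 28
  bit 3 = 1: r = r^2 * 9 mod 47 = 28^2 * 9 = 32*9 = 6
  bit 4 = 1: r = r^2 * 9 mod 47 = 6^2 * 9 = 36*9 = 42
  -> s = B^a = 42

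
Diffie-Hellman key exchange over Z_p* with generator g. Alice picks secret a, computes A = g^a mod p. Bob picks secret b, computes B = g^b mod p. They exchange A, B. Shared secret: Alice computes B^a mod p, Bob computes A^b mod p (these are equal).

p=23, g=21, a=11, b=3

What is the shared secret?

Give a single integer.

A = 21^11 mod 23  (bits of 11 = 1011)
  bit 0 = 1: r = r^2 * 21 mod 23 = 1^2 * 21 = 1*21 = 21
  bit 1 = 0: r = r^2 mod 23 = 21^2 = 4
  bit 2 = 1: r = r^2 * 21 mod 23 = 4^2 * 21 = 16*21 = 14
  bit 3 = 1: r = r^2 * 21 mod 23 = 14^2 * 21 = 12*21 = 22
  -> A = 22
B = 21^3 mod 23  (bits of 3 = 11)
  bit 0 = 1: r = r^2 * 21 mod 23 = 1^2 * 21 = 1*21 = 21
  bit 1 = 1: r = r^2 * 21 mod 23 = 21^2 * 21 = 4*21 = 15
  -> B = 15
s = B^a = 15^11 mod 23  (bits of 11 = 1011)
  bit 0 = 1: r = r^2 * 15 mod 23 = 1^2 * 15 = 1*15 = 15
  bit 1 = 0: r = r^2 mod 23 = 15^2 = 18
  bit 2 = 1: r = r^2 * 15 mod 23 = 18^2 * 15 = 2*15 = 7
  bit 3 = 1: r = r^2 * 15 mod 23 = 7^2 * 15 = 3*15 = 22
  -> s = B^a = 22

Answer: 22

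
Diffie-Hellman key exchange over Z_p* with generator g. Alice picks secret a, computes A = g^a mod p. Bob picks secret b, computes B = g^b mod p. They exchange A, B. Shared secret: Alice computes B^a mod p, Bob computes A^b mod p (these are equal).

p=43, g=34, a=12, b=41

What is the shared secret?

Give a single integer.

A = 34^12 mod 43  (bits of 12 = 1100)
  bit 0 = 1: r = r^2 * 34 mod 43 = 1^2 * 34 = 1*34 = 34
  bit 1 = 1: r = r^2 * 34 mod 43 = 34^2 * 34 = 38*34 = 2
  bit 2 = 0: r = r^2 mod 43 = 2^2 = 4
  bit 3 = 0: r = r^2 mod 43 = 4^2 = 16
  -> A = 16
B = 34^41 mod 43  (bits of 41 = 101001)
  bit 0 = 1: r = r^2 * 34 mod 43 = 1^2 * 34 = 1*34 = 34
  bit 1 = 0: r = r^2 mod 43 = 34^2 = 38
  bit 2 = 1: r = r^2 * 34 mod 43 = 38^2 * 34 = 25*34 = 33
  bit 3 = 0: r = r^2 mod 43 = 33^2 = 14
  bit 4 = 0: r = r^2 mod 43 = 14^2 = 24
  bit 5 = 1: r = r^2 * 34 mod 43 = 24^2 * 34 = 17*34 = 19
  -> B = 19
s = B^a = 19^12 mod 43  (bits of 12 = 1100)
  bit 0 = 1: r = r^2 * 19 mod 43 = 1^2 * 19 = 1*19 = 19
  bit 1 = 1: r = r^2 * 19 mod 43 = 19^2 * 19 = 17*19 = 22
  bit 2 = 0: r = r^2 mod 43 = 22^2 = 11
  bit 3 = 0: r = r^2 mod 43 = 11^2 = 35
  -> s = B^a = 35

Answer: 35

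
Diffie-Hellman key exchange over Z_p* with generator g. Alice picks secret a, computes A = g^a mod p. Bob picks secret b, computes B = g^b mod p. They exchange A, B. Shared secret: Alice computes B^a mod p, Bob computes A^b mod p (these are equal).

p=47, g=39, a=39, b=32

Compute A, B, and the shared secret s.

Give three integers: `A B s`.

A = 39^39 mod 47  (bits of 39 = 100111)
  bit 0 = 1: r = r^2 * 39 mod 47 = 1^2 * 39 = 1*39 = 39
  bit 1 = 0: r = r^2 mod 47 = 39^2 = 17
  bit 2 = 0: r = r^2 mod 47 = 17^2 = 7
  bit 3 = 1: r = r^2 * 39 mod 47 = 7^2 * 39 = 2*39 = 31
  bit 4 = 1: r = r^2 * 39 mod 47 = 31^2 * 39 = 21*39 = 20
  bit 5 = 1: r = r^2 * 39 mod 47 = 20^2 * 39 = 24*39 = 43
  -> A = 43
B = 39^32 mod 47  (bits of 32 = 100000)
  bit 0 = 1: r = r^2 * 39 mod 47 = 1^2 * 39 = 1*39 = 39
  bit 1 = 0: r = r^2 mod 47 = 39^2 = 17
  bit 2 = 0: r = r^2 mod 47 = 17^2 = 7
  bit 3 = 0: r = r^2 mod 47 = 7^2 = 2
  bit 4 = 0: r = r^2 mod 47 = 2^2 = 4
  bit 5 = 0: r = r^2 mod 47 = 4^2 = 16
  -> B = 16
s = B^a = 16^39 mod 47  (bits of 39 = 100111)
  bit 0 = 1: r = r^2 * 16 mod 47 = 1^2 * 16 = 1*16 = 16
  bit 1 = 0: r = r^2 mod 47 = 16^2 = 21
  bit 2 = 0: r = r^2 mod 47 = 21^2 = 18
  bit 3 = 1: r = r^2 * 16 mod 47 = 18^2 * 16 = 42*16 = 14
  bit 4 = 1: r = r^2 * 16 mod 47 = 14^2 * 16 = 8*16 = 34
  bit 5 = 1: r = r^2 * 16 mod 47 = 34^2 * 16 = 28*16 = 25
  -> s = B^a = 25

Answer: 43 16 25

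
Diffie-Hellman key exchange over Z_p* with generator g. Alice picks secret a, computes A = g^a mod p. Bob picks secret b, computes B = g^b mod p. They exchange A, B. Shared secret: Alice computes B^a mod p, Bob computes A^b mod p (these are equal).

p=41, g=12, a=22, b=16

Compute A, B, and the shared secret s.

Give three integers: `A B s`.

Answer: 20 37 16

Derivation:
A = 12^22 mod 41  (bits of 22 = 10110)
  bit 0 = 1: r = r^2 * 12 mod 41 = 1^2 * 12 = 1*12 = 12
  bit 1 = 0: r = r^2 mod 41 = 12^2 = 21
  bit 2 = 1: r = r^2 * 12 mod 41 = 21^2 * 12 = 31*12 = 3
  bit 3 = 1: r = r^2 * 12 mod 41 = 3^2 * 12 = 9*12 = 26
  bit 4 = 0: r = r^2 mod 41 = 26^2 = 20
  -> A = 20
B = 12^16 mod 41  (bits of 16 = 10000)
  bit 0 = 1: r = r^2 * 12 mod 41 = 1^2 * 12 = 1*12 = 12
  bit 1 = 0: r = r^2 mod 41 = 12^2 = 21
  bit 2 = 0: r = r^2 mod 41 = 21^2 = 31
  bit 3 = 0: r = r^2 mod 41 = 31^2 = 18
  bit 4 = 0: r = r^2 mod 41 = 18^2 = 37
  -> B = 37
s = B^a = 37^22 mod 41  (bits of 22 = 10110)
  bit 0 = 1: r = r^2 * 37 mod 41 = 1^2 * 37 = 1*37 = 37
  bit 1 = 0: r = r^2 mod 41 = 37^2 = 16
  bit 2 = 1: r = r^2 * 37 mod 41 = 16^2 * 37 = 10*37 = 1
  bit 3 = 1: r = r^2 * 37 mod 41 = 1^2 * 37 = 1*37 = 37
  bit 4 = 0: r = r^2 mod 41 = 37^2 = 16
  -> s = B^a = 16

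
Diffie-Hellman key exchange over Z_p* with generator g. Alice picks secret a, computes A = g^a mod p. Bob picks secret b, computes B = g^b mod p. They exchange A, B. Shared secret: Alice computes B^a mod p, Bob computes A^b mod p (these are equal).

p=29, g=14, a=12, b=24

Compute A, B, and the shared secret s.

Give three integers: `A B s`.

Answer: 25 16 23

Derivation:
A = 14^12 mod 29  (bits of 12 = 1100)
  bit 0 = 1: r = r^2 * 14 mod 29 = 1^2 * 14 = 1*14 = 14
  bit 1 = 1: r = r^2 * 14 mod 29 = 14^2 * 14 = 22*14 = 18
  bit 2 = 0: r = r^2 mod 29 = 18^2 = 5
  bit 3 = 0: r = r^2 mod 29 = 5^2 = 25
  -> A = 25
B = 14^24 mod 29  (bits of 24 = 11000)
  bit 0 = 1: r = r^2 * 14 mod 29 = 1^2 * 14 = 1*14 = 14
  bit 1 = 1: r = r^2 * 14 mod 29 = 14^2 * 14 = 22*14 = 18
  bit 2 = 0: r = r^2 mod 29 = 18^2 = 5
  bit 3 = 0: r = r^2 mod 29 = 5^2 = 25
  bit 4 = 0: r = r^2 mod 29 = 25^2 = 16
  -> B = 16
s = B^a = 16^12 mod 29  (bits of 12 = 1100)
  bit 0 = 1: r = r^2 * 16 mod 29 = 1^2 * 16 = 1*16 = 16
  bit 1 = 1: r = r^2 * 16 mod 29 = 16^2 * 16 = 24*16 = 7
  bit 2 = 0: r = r^2 mod 29 = 7^2 = 20
  bit 3 = 0: r = r^2 mod 29 = 20^2 = 23
  -> s = B^a = 23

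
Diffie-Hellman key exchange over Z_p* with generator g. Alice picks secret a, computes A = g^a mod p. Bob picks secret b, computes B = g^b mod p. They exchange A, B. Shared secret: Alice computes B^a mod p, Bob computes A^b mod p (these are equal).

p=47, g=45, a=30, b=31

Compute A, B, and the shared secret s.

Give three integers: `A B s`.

Answer: 34 26 37

Derivation:
A = 45^30 mod 47  (bits of 30 = 11110)
  bit 0 = 1: r = r^2 * 45 mod 47 = 1^2 * 45 = 1*45 = 45
  bit 1 = 1: r = r^2 * 45 mod 47 = 45^2 * 45 = 4*45 = 39
  bit 2 = 1: r = r^2 * 45 mod 47 = 39^2 * 45 = 17*45 = 13
  bit 3 = 1: r = r^2 * 45 mod 47 = 13^2 * 45 = 28*45 = 38
  bit 4 = 0: r = r^2 mod 47 = 38^2 = 34
  -> A = 34
B = 45^31 mod 47  (bits of 31 = 11111)
  bit 0 = 1: r = r^2 * 45 mod 47 = 1^2 * 45 = 1*45 = 45
  bit 1 = 1: r = r^2 * 45 mod 47 = 45^2 * 45 = 4*45 = 39
  bit 2 = 1: r = r^2 * 45 mod 47 = 39^2 * 45 = 17*45 = 13
  bit 3 = 1: r = r^2 * 45 mod 47 = 13^2 * 45 = 28*45 = 38
  bit 4 = 1: r = r^2 * 45 mod 47 = 38^2 * 45 = 34*45 = 26
  -> B = 26
s = B^a = 26^30 mod 47  (bits of 30 = 11110)
  bit 0 = 1: r = r^2 * 26 mod 47 = 1^2 * 26 = 1*26 = 26
  bit 1 = 1: r = r^2 * 26 mod 47 = 26^2 * 26 = 18*26 = 45
  bit 2 = 1: r = r^2 * 26 mod 47 = 45^2 * 26 = 4*26 = 10
  bit 3 = 1: r = r^2 * 26 mod 47 = 10^2 * 26 = 6*26 = 15
  bit 4 = 0: r = r^2 mod 47 = 15^2 = 37
  -> s = B^a = 37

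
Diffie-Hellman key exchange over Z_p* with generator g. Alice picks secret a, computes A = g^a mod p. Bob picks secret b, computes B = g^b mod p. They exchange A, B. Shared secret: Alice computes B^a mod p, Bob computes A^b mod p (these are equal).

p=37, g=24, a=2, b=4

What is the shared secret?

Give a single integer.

A = 24^2 mod 37  (bits of 2 = 10)
  bit 0 = 1: r = r^2 * 24 mod 37 = 1^2 * 24 = 1*24 = 24
  bit 1 = 0: r = r^2 mod 37 = 24^2 = 21
  -> A = 21
B = 24^4 mod 37  (bits of 4 = 100)
  bit 0 = 1: r = r^2 * 24 mod 37 = 1^2 * 24 = 1*24 = 24
  bit 1 = 0: r = r^2 mod 37 = 24^2 = 21
  bit 2 = 0: r = r^2 mod 37 = 21^2 = 34
  -> B = 34
s = B^a = 34^2 mod 37  (bits of 2 = 10)
  bit 0 = 1: r = r^2 * 34 mod 37 = 1^2 * 34 = 1*34 = 34
  bit 1 = 0: r = r^2 mod 37 = 34^2 = 9
  -> s = B^a = 9

Answer: 9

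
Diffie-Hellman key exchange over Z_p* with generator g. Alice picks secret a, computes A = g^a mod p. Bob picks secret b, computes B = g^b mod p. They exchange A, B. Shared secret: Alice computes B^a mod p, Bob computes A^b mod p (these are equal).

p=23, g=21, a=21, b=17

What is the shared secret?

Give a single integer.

Answer: 14

Derivation:
A = 21^21 mod 23  (bits of 21 = 10101)
  bit 0 = 1: r = r^2 * 21 mod 23 = 1^2 * 21 = 1*21 = 21
  bit 1 = 0: r = r^2 mod 23 = 21^2 = 4
  bit 2 = 1: r = r^2 * 21 mod 23 = 4^2 * 21 = 16*21 = 14
  bit 3 = 0: r = r^2 mod 23 = 14^2 = 12
  bit 4 = 1: r = r^2 * 21 mod 23 = 12^2 * 21 = 6*21 = 11
  -> A = 11
B = 21^17 mod 23  (bits of 17 = 10001)
  bit 0 = 1: r = r^2 * 21 mod 23 = 1^2 * 21 = 1*21 = 21
  bit 1 = 0: r = r^2 mod 23 = 21^2 = 4
  bit 2 = 0: r = r^2 mod 23 = 4^2 = 16
  bit 3 = 0: r = r^2 mod 23 = 16^2 = 3
  bit 4 = 1: r = r^2 * 21 mod 23 = 3^2 * 21 = 9*21 = 5
  -> B = 5
s = B^a = 5^21 mod 23  (bits of 21 = 10101)
  bit 0 = 1: r = r^2 * 5 mod 23 = 1^2 * 5 = 1*5 = 5
  bit 1 = 0: r = r^2 mod 23 = 5^2 = 2
  bit 2 = 1: r = r^2 * 5 mod 23 = 2^2 * 5 = 4*5 = 20
  bit 3 = 0: r = r^2 mod 23 = 20^2 = 9
  bit 4 = 1: r = r^2 * 5 mod 23 = 9^2 * 5 = 12*5 = 14
  -> s = B^a = 14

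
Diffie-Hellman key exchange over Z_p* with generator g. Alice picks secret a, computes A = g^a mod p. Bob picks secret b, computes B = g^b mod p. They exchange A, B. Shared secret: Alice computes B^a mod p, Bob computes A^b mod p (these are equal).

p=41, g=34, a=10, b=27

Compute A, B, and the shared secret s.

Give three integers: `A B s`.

A = 34^10 mod 41  (bits of 10 = 1010)
  bit 0 = 1: r = r^2 * 34 mod 41 = 1^2 * 34 = 1*34 = 34
  bit 1 = 0: r = r^2 mod 41 = 34^2 = 8
  bit 2 = 1: r = r^2 * 34 mod 41 = 8^2 * 34 = 23*34 = 3
  bit 3 = 0: r = r^2 mod 41 = 3^2 = 9
  -> A = 9
B = 34^27 mod 41  (bits of 27 = 11011)
  bit 0 = 1: r = r^2 * 34 mod 41 = 1^2 * 34 = 1*34 = 34
  bit 1 = 1: r = r^2 * 34 mod 41 = 34^2 * 34 = 8*34 = 26
  bit 2 = 0: r = r^2 mod 41 = 26^2 = 20
  bit 3 = 1: r = r^2 * 34 mod 41 = 20^2 * 34 = 31*34 = 29
  bit 4 = 1: r = r^2 * 34 mod 41 = 29^2 * 34 = 21*34 = 17
  -> B = 17
s = B^a = 17^10 mod 41  (bits of 10 = 1010)
  bit 0 = 1: r = r^2 * 17 mod 41 = 1^2 * 17 = 1*17 = 17
  bit 1 = 0: r = r^2 mod 41 = 17^2 = 2
  bit 2 = 1: r = r^2 * 17 mod 41 = 2^2 * 17 = 4*17 = 27
  bit 3 = 0: r = r^2 mod 41 = 27^2 = 32
  -> s = B^a = 32

Answer: 9 17 32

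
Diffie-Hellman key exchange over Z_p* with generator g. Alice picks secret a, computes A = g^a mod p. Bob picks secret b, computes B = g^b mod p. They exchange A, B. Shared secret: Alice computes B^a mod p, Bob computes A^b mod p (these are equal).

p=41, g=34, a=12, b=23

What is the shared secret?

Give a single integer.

A = 34^12 mod 41  (bits of 12 = 1100)
  bit 0 = 1: r = r^2 * 34 mod 41 = 1^2 * 34 = 1*34 = 34
  bit 1 = 1: r = r^2 * 34 mod 41 = 34^2 * 34 = 8*34 = 26
  bit 2 = 0: r = r^2 mod 41 = 26^2 = 20
  bit 3 = 0: r = r^2 mod 41 = 20^2 = 31
  -> A = 31
B = 34^23 mod 41  (bits of 23 = 10111)
  bit 0 = 1: r = r^2 * 34 mod 41 = 1^2 * 34 = 1*34 = 34
  bit 1 = 0: r = r^2 mod 41 = 34^2 = 8
  bit 2 = 1: r = r^2 * 34 mod 41 = 8^2 * 34 = 23*34 = 3
  bit 3 = 1: r = r^2 * 34 mod 41 = 3^2 * 34 = 9*34 = 19
  bit 4 = 1: r = r^2 * 34 mod 41 = 19^2 * 34 = 33*34 = 15
  -> B = 15
s = B^a = 15^12 mod 41  (bits of 12 = 1100)
  bit 0 = 1: r = r^2 * 15 mod 41 = 1^2 * 15 = 1*15 = 15
  bit 1 = 1: r = r^2 * 15 mod 41 = 15^2 * 15 = 20*15 = 13
  bit 2 = 0: r = r^2 mod 41 = 13^2 = 5
  bit 3 = 0: r = r^2 mod 41 = 5^2 = 25
  -> s = B^a = 25

Answer: 25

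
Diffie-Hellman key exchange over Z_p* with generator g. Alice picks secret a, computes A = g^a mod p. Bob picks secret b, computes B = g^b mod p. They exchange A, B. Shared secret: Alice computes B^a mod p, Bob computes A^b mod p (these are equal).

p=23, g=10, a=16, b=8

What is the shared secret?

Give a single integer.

A = 10^16 mod 23  (bits of 16 = 10000)
  bit 0 = 1: r = r^2 * 10 mod 23 = 1^2 * 10 = 1*10 = 10
  bit 1 = 0: r = r^2 mod 23 = 10^2 = 8
  bit 2 = 0: r = r^2 mod 23 = 8^2 = 18
  bit 3 = 0: r = r^2 mod 23 = 18^2 = 2
  bit 4 = 0: r = r^2 mod 23 = 2^2 = 4
  -> A = 4
B = 10^8 mod 23  (bits of 8 = 1000)
  bit 0 = 1: r = r^2 * 10 mod 23 = 1^2 * 10 = 1*10 = 10
  bit 1 = 0: r = r^2 mod 23 = 10^2 = 8
  bit 2 = 0: r = r^2 mod 23 = 8^2 = 18
  bit 3 = 0: r = r^2 mod 23 = 18^2 = 2
  -> B = 2
s = B^a = 2^16 mod 23  (bits of 16 = 10000)
  bit 0 = 1: r = r^2 * 2 mod 23 = 1^2 * 2 = 1*2 = 2
  bit 1 = 0: r = r^2 mod 23 = 2^2 = 4
  bit 2 = 0: r = r^2 mod 23 = 4^2 = 16
  bit 3 = 0: r = r^2 mod 23 = 16^2 = 3
  bit 4 = 0: r = r^2 mod 23 = 3^2 = 9
  -> s = B^a = 9

Answer: 9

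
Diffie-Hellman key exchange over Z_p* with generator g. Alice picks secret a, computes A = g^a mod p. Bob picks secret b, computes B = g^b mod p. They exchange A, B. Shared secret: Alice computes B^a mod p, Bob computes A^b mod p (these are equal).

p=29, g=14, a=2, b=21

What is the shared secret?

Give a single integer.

Answer: 28

Derivation:
A = 14^2 mod 29  (bits of 2 = 10)
  bit 0 = 1: r = r^2 * 14 mod 29 = 1^2 * 14 = 1*14 = 14
  bit 1 = 0: r = r^2 mod 29 = 14^2 = 22
  -> A = 22
B = 14^21 mod 29  (bits of 21 = 10101)
  bit 0 = 1: r = r^2 * 14 mod 29 = 1^2 * 14 = 1*14 = 14
  bit 1 = 0: r = r^2 mod 29 = 14^2 = 22
  bit 2 = 1: r = r^2 * 14 mod 29 = 22^2 * 14 = 20*14 = 19
  bit 3 = 0: r = r^2 mod 29 = 19^2 = 13
  bit 4 = 1: r = r^2 * 14 mod 29 = 13^2 * 14 = 24*14 = 17
  -> B = 17
s = B^a = 17^2 mod 29  (bits of 2 = 10)
  bit 0 = 1: r = r^2 * 17 mod 29 = 1^2 * 17 = 1*17 = 17
  bit 1 = 0: r = r^2 mod 29 = 17^2 = 28
  -> s = B^a = 28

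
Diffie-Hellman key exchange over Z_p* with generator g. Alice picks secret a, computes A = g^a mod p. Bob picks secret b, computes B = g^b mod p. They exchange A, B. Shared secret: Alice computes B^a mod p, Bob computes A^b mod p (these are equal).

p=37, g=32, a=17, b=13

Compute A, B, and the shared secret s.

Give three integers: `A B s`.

Answer: 15 24 20

Derivation:
A = 32^17 mod 37  (bits of 17 = 10001)
  bit 0 = 1: r = r^2 * 32 mod 37 = 1^2 * 32 = 1*32 = 32
  bit 1 = 0: r = r^2 mod 37 = 32^2 = 25
  bit 2 = 0: r = r^2 mod 37 = 25^2 = 33
  bit 3 = 0: r = r^2 mod 37 = 33^2 = 16
  bit 4 = 1: r = r^2 * 32 mod 37 = 16^2 * 32 = 34*32 = 15
  -> A = 15
B = 32^13 mod 37  (bits of 13 = 1101)
  bit 0 = 1: r = r^2 * 32 mod 37 = 1^2 * 32 = 1*32 = 32
  bit 1 = 1: r = r^2 * 32 mod 37 = 32^2 * 32 = 25*32 = 23
  bit 2 = 0: r = r^2 mod 37 = 23^2 = 11
  bit 3 = 1: r = r^2 * 32 mod 37 = 11^2 * 32 = 10*32 = 24
  -> B = 24
s = B^a = 24^17 mod 37  (bits of 17 = 10001)
  bit 0 = 1: r = r^2 * 24 mod 37 = 1^2 * 24 = 1*24 = 24
  bit 1 = 0: r = r^2 mod 37 = 24^2 = 21
  bit 2 = 0: r = r^2 mod 37 = 21^2 = 34
  bit 3 = 0: r = r^2 mod 37 = 34^2 = 9
  bit 4 = 1: r = r^2 * 24 mod 37 = 9^2 * 24 = 7*24 = 20
  -> s = B^a = 20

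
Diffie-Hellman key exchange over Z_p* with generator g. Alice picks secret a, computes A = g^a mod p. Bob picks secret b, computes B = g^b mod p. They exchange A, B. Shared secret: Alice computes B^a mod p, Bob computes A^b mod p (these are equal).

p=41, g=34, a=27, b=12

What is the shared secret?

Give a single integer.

Answer: 23

Derivation:
A = 34^27 mod 41  (bits of 27 = 11011)
  bit 0 = 1: r = r^2 * 34 mod 41 = 1^2 * 34 = 1*34 = 34
  bit 1 = 1: r = r^2 * 34 mod 41 = 34^2 * 34 = 8*34 = 26
  bit 2 = 0: r = r^2 mod 41 = 26^2 = 20
  bit 3 = 1: r = r^2 * 34 mod 41 = 20^2 * 34 = 31*34 = 29
  bit 4 = 1: r = r^2 * 34 mod 41 = 29^2 * 34 = 21*34 = 17
  -> A = 17
B = 34^12 mod 41  (bits of 12 = 1100)
  bit 0 = 1: r = r^2 * 34 mod 41 = 1^2 * 34 = 1*34 = 34
  bit 1 = 1: r = r^2 * 34 mod 41 = 34^2 * 34 = 8*34 = 26
  bit 2 = 0: r = r^2 mod 41 = 26^2 = 20
  bit 3 = 0: r = r^2 mod 41 = 20^2 = 31
  -> B = 31
s = B^a = 31^27 mod 41  (bits of 27 = 11011)
  bit 0 = 1: r = r^2 * 31 mod 41 = 1^2 * 31 = 1*31 = 31
  bit 1 = 1: r = r^2 * 31 mod 41 = 31^2 * 31 = 18*31 = 25
  bit 2 = 0: r = r^2 mod 41 = 25^2 = 10
  bit 3 = 1: r = r^2 * 31 mod 41 = 10^2 * 31 = 18*31 = 25
  bit 4 = 1: r = r^2 * 31 mod 41 = 25^2 * 31 = 10*31 = 23
  -> s = B^a = 23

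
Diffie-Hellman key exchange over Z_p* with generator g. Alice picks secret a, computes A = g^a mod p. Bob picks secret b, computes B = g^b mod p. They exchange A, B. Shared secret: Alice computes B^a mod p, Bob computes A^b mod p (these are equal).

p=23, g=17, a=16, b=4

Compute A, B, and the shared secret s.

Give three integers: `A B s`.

A = 17^16 mod 23  (bits of 16 = 10000)
  bit 0 = 1: r = r^2 * 17 mod 23 = 1^2 * 17 = 1*17 = 17
  bit 1 = 0: r = r^2 mod 23 = 17^2 = 13
  bit 2 = 0: r = r^2 mod 23 = 13^2 = 8
  bit 3 = 0: r = r^2 mod 23 = 8^2 = 18
  bit 4 = 0: r = r^2 mod 23 = 18^2 = 2
  -> A = 2
B = 17^4 mod 23  (bits of 4 = 100)
  bit 0 = 1: r = r^2 * 17 mod 23 = 1^2 * 17 = 1*17 = 17
  bit 1 = 0: r = r^2 mod 23 = 17^2 = 13
  bit 2 = 0: r = r^2 mod 23 = 13^2 = 8
  -> B = 8
s = B^a = 8^16 mod 23  (bits of 16 = 10000)
  bit 0 = 1: r = r^2 * 8 mod 23 = 1^2 * 8 = 1*8 = 8
  bit 1 = 0: r = r^2 mod 23 = 8^2 = 18
  bit 2 = 0: r = r^2 mod 23 = 18^2 = 2
  bit 3 = 0: r = r^2 mod 23 = 2^2 = 4
  bit 4 = 0: r = r^2 mod 23 = 4^2 = 16
  -> s = B^a = 16

Answer: 2 8 16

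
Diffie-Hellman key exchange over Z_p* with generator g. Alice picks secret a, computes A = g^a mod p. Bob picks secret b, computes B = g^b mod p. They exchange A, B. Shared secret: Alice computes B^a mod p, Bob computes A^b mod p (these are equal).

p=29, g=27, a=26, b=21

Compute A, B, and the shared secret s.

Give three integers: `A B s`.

Answer: 22 12 28

Derivation:
A = 27^26 mod 29  (bits of 26 = 11010)
  bit 0 = 1: r = r^2 * 27 mod 29 = 1^2 * 27 = 1*27 = 27
  bit 1 = 1: r = r^2 * 27 mod 29 = 27^2 * 27 = 4*27 = 21
  bit 2 = 0: r = r^2 mod 29 = 21^2 = 6
  bit 3 = 1: r = r^2 * 27 mod 29 = 6^2 * 27 = 7*27 = 15
  bit 4 = 0: r = r^2 mod 29 = 15^2 = 22
  -> A = 22
B = 27^21 mod 29  (bits of 21 = 10101)
  bit 0 = 1: r = r^2 * 27 mod 29 = 1^2 * 27 = 1*27 = 27
  bit 1 = 0: r = r^2 mod 29 = 27^2 = 4
  bit 2 = 1: r = r^2 * 27 mod 29 = 4^2 * 27 = 16*27 = 26
  bit 3 = 0: r = r^2 mod 29 = 26^2 = 9
  bit 4 = 1: r = r^2 * 27 mod 29 = 9^2 * 27 = 23*27 = 12
  -> B = 12
s = B^a = 12^26 mod 29  (bits of 26 = 11010)
  bit 0 = 1: r = r^2 * 12 mod 29 = 1^2 * 12 = 1*12 = 12
  bit 1 = 1: r = r^2 * 12 mod 29 = 12^2 * 12 = 28*12 = 17
  bit 2 = 0: r = r^2 mod 29 = 17^2 = 28
  bit 3 = 1: r = r^2 * 12 mod 29 = 28^2 * 12 = 1*12 = 12
  bit 4 = 0: r = r^2 mod 29 = 12^2 = 28
  -> s = B^a = 28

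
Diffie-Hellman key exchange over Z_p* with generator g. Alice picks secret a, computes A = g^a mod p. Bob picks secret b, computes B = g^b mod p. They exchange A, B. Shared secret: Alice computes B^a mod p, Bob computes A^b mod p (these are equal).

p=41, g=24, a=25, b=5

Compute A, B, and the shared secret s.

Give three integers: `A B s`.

A = 24^25 mod 41  (bits of 25 = 11001)
  bit 0 = 1: r = r^2 * 24 mod 41 = 1^2 * 24 = 1*24 = 24
  bit 1 = 1: r = r^2 * 24 mod 41 = 24^2 * 24 = 2*24 = 7
  bit 2 = 0: r = r^2 mod 41 = 7^2 = 8
  bit 3 = 0: r = r^2 mod 41 = 8^2 = 23
  bit 4 = 1: r = r^2 * 24 mod 41 = 23^2 * 24 = 37*24 = 27
  -> A = 27
B = 24^5 mod 41  (bits of 5 = 101)
  bit 0 = 1: r = r^2 * 24 mod 41 = 1^2 * 24 = 1*24 = 24
  bit 1 = 0: r = r^2 mod 41 = 24^2 = 2
  bit 2 = 1: r = r^2 * 24 mod 41 = 2^2 * 24 = 4*24 = 14
  -> B = 14
s = B^a = 14^25 mod 41  (bits of 25 = 11001)
  bit 0 = 1: r = r^2 * 14 mod 41 = 1^2 * 14 = 1*14 = 14
  bit 1 = 1: r = r^2 * 14 mod 41 = 14^2 * 14 = 32*14 = 38
  bit 2 = 0: r = r^2 mod 41 = 38^2 = 9
  bit 3 = 0: r = r^2 mod 41 = 9^2 = 40
  bit 4 = 1: r = r^2 * 14 mod 41 = 40^2 * 14 = 1*14 = 14
  -> s = B^a = 14

Answer: 27 14 14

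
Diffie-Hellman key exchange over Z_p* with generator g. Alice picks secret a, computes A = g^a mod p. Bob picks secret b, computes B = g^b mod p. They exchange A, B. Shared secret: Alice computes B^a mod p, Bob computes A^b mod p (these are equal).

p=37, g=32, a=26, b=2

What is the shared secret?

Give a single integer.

Answer: 34

Derivation:
A = 32^26 mod 37  (bits of 26 = 11010)
  bit 0 = 1: r = r^2 * 32 mod 37 = 1^2 * 32 = 1*32 = 32
  bit 1 = 1: r = r^2 * 32 mod 37 = 32^2 * 32 = 25*32 = 23
  bit 2 = 0: r = r^2 mod 37 = 23^2 = 11
  bit 3 = 1: r = r^2 * 32 mod 37 = 11^2 * 32 = 10*32 = 24
  bit 4 = 0: r = r^2 mod 37 = 24^2 = 21
  -> A = 21
B = 32^2 mod 37  (bits of 2 = 10)
  bit 0 = 1: r = r^2 * 32 mod 37 = 1^2 * 32 = 1*32 = 32
  bit 1 = 0: r = r^2 mod 37 = 32^2 = 25
  -> B = 25
s = B^a = 25^26 mod 37  (bits of 26 = 11010)
  bit 0 = 1: r = r^2 * 25 mod 37 = 1^2 * 25 = 1*25 = 25
  bit 1 = 1: r = r^2 * 25 mod 37 = 25^2 * 25 = 33*25 = 11
  bit 2 = 0: r = r^2 mod 37 = 11^2 = 10
  bit 3 = 1: r = r^2 * 25 mod 37 = 10^2 * 25 = 26*25 = 21
  bit 4 = 0: r = r^2 mod 37 = 21^2 = 34
  -> s = B^a = 34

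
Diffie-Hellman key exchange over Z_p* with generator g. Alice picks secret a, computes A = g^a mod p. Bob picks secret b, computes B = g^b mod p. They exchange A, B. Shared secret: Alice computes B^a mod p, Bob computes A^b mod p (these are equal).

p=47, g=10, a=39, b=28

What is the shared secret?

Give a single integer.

Answer: 25

Derivation:
A = 10^39 mod 47  (bits of 39 = 100111)
  bit 0 = 1: r = r^2 * 10 mod 47 = 1^2 * 10 = 1*10 = 10
  bit 1 = 0: r = r^2 mod 47 = 10^2 = 6
  bit 2 = 0: r = r^2 mod 47 = 6^2 = 36
  bit 3 = 1: r = r^2 * 10 mod 47 = 36^2 * 10 = 27*10 = 35
  bit 4 = 1: r = r^2 * 10 mod 47 = 35^2 * 10 = 3*10 = 30
  bit 5 = 1: r = r^2 * 10 mod 47 = 30^2 * 10 = 7*10 = 23
  -> A = 23
B = 10^28 mod 47  (bits of 28 = 11100)
  bit 0 = 1: r = r^2 * 10 mod 47 = 1^2 * 10 = 1*10 = 10
  bit 1 = 1: r = r^2 * 10 mod 47 = 10^2 * 10 = 6*10 = 13
  bit 2 = 1: r = r^2 * 10 mod 47 = 13^2 * 10 = 28*10 = 45
  bit 3 = 0: r = r^2 mod 47 = 45^2 = 4
  bit 4 = 0: r = r^2 mod 47 = 4^2 = 16
  -> B = 16
s = B^a = 16^39 mod 47  (bits of 39 = 100111)
  bit 0 = 1: r = r^2 * 16 mod 47 = 1^2 * 16 = 1*16 = 16
  bit 1 = 0: r = r^2 mod 47 = 16^2 = 21
  bit 2 = 0: r = r^2 mod 47 = 21^2 = 18
  bit 3 = 1: r = r^2 * 16 mod 47 = 18^2 * 16 = 42*16 = 14
  bit 4 = 1: r = r^2 * 16 mod 47 = 14^2 * 16 = 8*16 = 34
  bit 5 = 1: r = r^2 * 16 mod 47 = 34^2 * 16 = 28*16 = 25
  -> s = B^a = 25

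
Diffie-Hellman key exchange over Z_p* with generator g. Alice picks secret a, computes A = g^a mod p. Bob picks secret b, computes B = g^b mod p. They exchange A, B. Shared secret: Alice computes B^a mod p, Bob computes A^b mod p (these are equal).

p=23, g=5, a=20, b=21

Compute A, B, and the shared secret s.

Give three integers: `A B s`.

A = 5^20 mod 23  (bits of 20 = 10100)
  bit 0 = 1: r = r^2 * 5 mod 23 = 1^2 * 5 = 1*5 = 5
  bit 1 = 0: r = r^2 mod 23 = 5^2 = 2
  bit 2 = 1: r = r^2 * 5 mod 23 = 2^2 * 5 = 4*5 = 20
  bit 3 = 0: r = r^2 mod 23 = 20^2 = 9
  bit 4 = 0: r = r^2 mod 23 = 9^2 = 12
  -> A = 12
B = 5^21 mod 23  (bits of 21 = 10101)
  bit 0 = 1: r = r^2 * 5 mod 23 = 1^2 * 5 = 1*5 = 5
  bit 1 = 0: r = r^2 mod 23 = 5^2 = 2
  bit 2 = 1: r = r^2 * 5 mod 23 = 2^2 * 5 = 4*5 = 20
  bit 3 = 0: r = r^2 mod 23 = 20^2 = 9
  bit 4 = 1: r = r^2 * 5 mod 23 = 9^2 * 5 = 12*5 = 14
  -> B = 14
s = B^a = 14^20 mod 23  (bits of 20 = 10100)
  bit 0 = 1: r = r^2 * 14 mod 23 = 1^2 * 14 = 1*14 = 14
  bit 1 = 0: r = r^2 mod 23 = 14^2 = 12
  bit 2 = 1: r = r^2 * 14 mod 23 = 12^2 * 14 = 6*14 = 15
  bit 3 = 0: r = r^2 mod 23 = 15^2 = 18
  bit 4 = 0: r = r^2 mod 23 = 18^2 = 2
  -> s = B^a = 2

Answer: 12 14 2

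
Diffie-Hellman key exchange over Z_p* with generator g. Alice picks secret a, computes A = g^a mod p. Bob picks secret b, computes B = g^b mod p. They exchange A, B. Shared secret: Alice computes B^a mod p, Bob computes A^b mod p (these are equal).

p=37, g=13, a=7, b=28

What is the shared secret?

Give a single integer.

Answer: 7

Derivation:
A = 13^7 mod 37  (bits of 7 = 111)
  bit 0 = 1: r = r^2 * 13 mod 37 = 1^2 * 13 = 1*13 = 13
  bit 1 = 1: r = r^2 * 13 mod 37 = 13^2 * 13 = 21*13 = 14
  bit 2 = 1: r = r^2 * 13 mod 37 = 14^2 * 13 = 11*13 = 32
  -> A = 32
B = 13^28 mod 37  (bits of 28 = 11100)
  bit 0 = 1: r = r^2 * 13 mod 37 = 1^2 * 13 = 1*13 = 13
  bit 1 = 1: r = r^2 * 13 mod 37 = 13^2 * 13 = 21*13 = 14
  bit 2 = 1: r = r^2 * 13 mod 37 = 14^2 * 13 = 11*13 = 32
  bit 3 = 0: r = r^2 mod 37 = 32^2 = 25
  bit 4 = 0: r = r^2 mod 37 = 25^2 = 33
  -> B = 33
s = B^a = 33^7 mod 37  (bits of 7 = 111)
  bit 0 = 1: r = r^2 * 33 mod 37 = 1^2 * 33 = 1*33 = 33
  bit 1 = 1: r = r^2 * 33 mod 37 = 33^2 * 33 = 16*33 = 10
  bit 2 = 1: r = r^2 * 33 mod 37 = 10^2 * 33 = 26*33 = 7
  -> s = B^a = 7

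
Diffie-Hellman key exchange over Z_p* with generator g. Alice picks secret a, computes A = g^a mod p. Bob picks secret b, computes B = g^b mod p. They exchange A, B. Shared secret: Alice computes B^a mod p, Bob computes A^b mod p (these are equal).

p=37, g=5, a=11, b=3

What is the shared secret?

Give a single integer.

A = 5^11 mod 37  (bits of 11 = 1011)
  bit 0 = 1: r = r^2 * 5 mod 37 = 1^2 * 5 = 1*5 = 5
  bit 1 = 0: r = r^2 mod 37 = 5^2 = 25
  bit 2 = 1: r = r^2 * 5 mod 37 = 25^2 * 5 = 33*5 = 17
  bit 3 = 1: r = r^2 * 5 mod 37 = 17^2 * 5 = 30*5 = 2
  -> A = 2
B = 5^3 mod 37  (bits of 3 = 11)
  bit 0 = 1: r = r^2 * 5 mod 37 = 1^2 * 5 = 1*5 = 5
  bit 1 = 1: r = r^2 * 5 mod 37 = 5^2 * 5 = 25*5 = 14
  -> B = 14
s = B^a = 14^11 mod 37  (bits of 11 = 1011)
  bit 0 = 1: r = r^2 * 14 mod 37 = 1^2 * 14 = 1*14 = 14
  bit 1 = 0: r = r^2 mod 37 = 14^2 = 11
  bit 2 = 1: r = r^2 * 14 mod 37 = 11^2 * 14 = 10*14 = 29
  bit 3 = 1: r = r^2 * 14 mod 37 = 29^2 * 14 = 27*14 = 8
  -> s = B^a = 8

Answer: 8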